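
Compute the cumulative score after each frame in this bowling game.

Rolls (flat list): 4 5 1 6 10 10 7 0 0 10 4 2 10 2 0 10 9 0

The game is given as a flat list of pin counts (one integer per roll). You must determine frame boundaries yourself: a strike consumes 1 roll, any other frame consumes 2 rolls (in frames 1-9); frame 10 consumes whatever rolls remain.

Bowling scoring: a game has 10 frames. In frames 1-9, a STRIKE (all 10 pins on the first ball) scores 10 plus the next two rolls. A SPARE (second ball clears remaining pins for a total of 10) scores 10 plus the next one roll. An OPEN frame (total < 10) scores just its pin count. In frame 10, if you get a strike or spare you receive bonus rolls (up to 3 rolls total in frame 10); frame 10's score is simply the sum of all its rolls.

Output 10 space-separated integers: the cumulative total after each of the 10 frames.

Answer: 9 16 43 60 67 81 87 99 101 120

Derivation:
Frame 1: OPEN (4+5=9). Cumulative: 9
Frame 2: OPEN (1+6=7). Cumulative: 16
Frame 3: STRIKE. 10 + next two rolls (10+7) = 27. Cumulative: 43
Frame 4: STRIKE. 10 + next two rolls (7+0) = 17. Cumulative: 60
Frame 5: OPEN (7+0=7). Cumulative: 67
Frame 6: SPARE (0+10=10). 10 + next roll (4) = 14. Cumulative: 81
Frame 7: OPEN (4+2=6). Cumulative: 87
Frame 8: STRIKE. 10 + next two rolls (2+0) = 12. Cumulative: 99
Frame 9: OPEN (2+0=2). Cumulative: 101
Frame 10: STRIKE. Sum of all frame-10 rolls (10+9+0) = 19. Cumulative: 120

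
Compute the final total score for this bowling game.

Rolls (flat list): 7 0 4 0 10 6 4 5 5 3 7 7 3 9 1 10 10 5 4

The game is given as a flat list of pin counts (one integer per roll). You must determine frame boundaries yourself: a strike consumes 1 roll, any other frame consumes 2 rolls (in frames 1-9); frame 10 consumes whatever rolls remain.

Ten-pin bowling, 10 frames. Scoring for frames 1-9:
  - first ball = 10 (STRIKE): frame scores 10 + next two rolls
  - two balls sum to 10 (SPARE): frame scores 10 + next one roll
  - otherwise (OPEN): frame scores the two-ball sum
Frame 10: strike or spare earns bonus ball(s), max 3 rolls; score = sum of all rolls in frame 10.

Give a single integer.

Frame 1: OPEN (7+0=7). Cumulative: 7
Frame 2: OPEN (4+0=4). Cumulative: 11
Frame 3: STRIKE. 10 + next two rolls (6+4) = 20. Cumulative: 31
Frame 4: SPARE (6+4=10). 10 + next roll (5) = 15. Cumulative: 46
Frame 5: SPARE (5+5=10). 10 + next roll (3) = 13. Cumulative: 59
Frame 6: SPARE (3+7=10). 10 + next roll (7) = 17. Cumulative: 76
Frame 7: SPARE (7+3=10). 10 + next roll (9) = 19. Cumulative: 95
Frame 8: SPARE (9+1=10). 10 + next roll (10) = 20. Cumulative: 115
Frame 9: STRIKE. 10 + next two rolls (10+5) = 25. Cumulative: 140
Frame 10: STRIKE. Sum of all frame-10 rolls (10+5+4) = 19. Cumulative: 159

Answer: 159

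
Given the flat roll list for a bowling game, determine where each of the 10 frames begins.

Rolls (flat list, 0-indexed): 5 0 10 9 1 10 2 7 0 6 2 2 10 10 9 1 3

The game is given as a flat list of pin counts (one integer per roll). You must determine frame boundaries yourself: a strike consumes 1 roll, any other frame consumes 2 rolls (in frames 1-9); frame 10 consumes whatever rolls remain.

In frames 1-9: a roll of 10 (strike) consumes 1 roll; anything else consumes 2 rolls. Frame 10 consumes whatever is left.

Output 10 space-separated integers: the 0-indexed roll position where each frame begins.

Frame 1 starts at roll index 0: rolls=5,0 (sum=5), consumes 2 rolls
Frame 2 starts at roll index 2: roll=10 (strike), consumes 1 roll
Frame 3 starts at roll index 3: rolls=9,1 (sum=10), consumes 2 rolls
Frame 4 starts at roll index 5: roll=10 (strike), consumes 1 roll
Frame 5 starts at roll index 6: rolls=2,7 (sum=9), consumes 2 rolls
Frame 6 starts at roll index 8: rolls=0,6 (sum=6), consumes 2 rolls
Frame 7 starts at roll index 10: rolls=2,2 (sum=4), consumes 2 rolls
Frame 8 starts at roll index 12: roll=10 (strike), consumes 1 roll
Frame 9 starts at roll index 13: roll=10 (strike), consumes 1 roll
Frame 10 starts at roll index 14: 3 remaining rolls

Answer: 0 2 3 5 6 8 10 12 13 14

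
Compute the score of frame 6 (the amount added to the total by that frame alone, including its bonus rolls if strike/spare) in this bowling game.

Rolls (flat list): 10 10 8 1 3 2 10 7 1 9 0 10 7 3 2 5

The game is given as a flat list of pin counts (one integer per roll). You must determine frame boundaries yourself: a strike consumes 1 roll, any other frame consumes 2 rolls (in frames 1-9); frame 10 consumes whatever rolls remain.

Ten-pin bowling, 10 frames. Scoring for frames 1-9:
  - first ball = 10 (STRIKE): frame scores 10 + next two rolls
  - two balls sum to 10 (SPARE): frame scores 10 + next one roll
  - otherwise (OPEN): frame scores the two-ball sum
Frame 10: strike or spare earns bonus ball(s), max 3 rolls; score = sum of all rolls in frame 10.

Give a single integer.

Frame 1: STRIKE. 10 + next two rolls (10+8) = 28. Cumulative: 28
Frame 2: STRIKE. 10 + next two rolls (8+1) = 19. Cumulative: 47
Frame 3: OPEN (8+1=9). Cumulative: 56
Frame 4: OPEN (3+2=5). Cumulative: 61
Frame 5: STRIKE. 10 + next two rolls (7+1) = 18. Cumulative: 79
Frame 6: OPEN (7+1=8). Cumulative: 87
Frame 7: OPEN (9+0=9). Cumulative: 96
Frame 8: STRIKE. 10 + next two rolls (7+3) = 20. Cumulative: 116

Answer: 8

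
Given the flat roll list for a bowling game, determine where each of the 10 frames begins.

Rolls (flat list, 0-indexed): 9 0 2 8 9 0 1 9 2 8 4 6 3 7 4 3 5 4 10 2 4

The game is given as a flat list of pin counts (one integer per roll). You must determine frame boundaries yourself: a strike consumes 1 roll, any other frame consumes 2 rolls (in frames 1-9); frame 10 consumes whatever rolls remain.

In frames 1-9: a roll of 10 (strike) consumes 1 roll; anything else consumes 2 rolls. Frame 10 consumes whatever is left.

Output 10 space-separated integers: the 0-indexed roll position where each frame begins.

Frame 1 starts at roll index 0: rolls=9,0 (sum=9), consumes 2 rolls
Frame 2 starts at roll index 2: rolls=2,8 (sum=10), consumes 2 rolls
Frame 3 starts at roll index 4: rolls=9,0 (sum=9), consumes 2 rolls
Frame 4 starts at roll index 6: rolls=1,9 (sum=10), consumes 2 rolls
Frame 5 starts at roll index 8: rolls=2,8 (sum=10), consumes 2 rolls
Frame 6 starts at roll index 10: rolls=4,6 (sum=10), consumes 2 rolls
Frame 7 starts at roll index 12: rolls=3,7 (sum=10), consumes 2 rolls
Frame 8 starts at roll index 14: rolls=4,3 (sum=7), consumes 2 rolls
Frame 9 starts at roll index 16: rolls=5,4 (sum=9), consumes 2 rolls
Frame 10 starts at roll index 18: 3 remaining rolls

Answer: 0 2 4 6 8 10 12 14 16 18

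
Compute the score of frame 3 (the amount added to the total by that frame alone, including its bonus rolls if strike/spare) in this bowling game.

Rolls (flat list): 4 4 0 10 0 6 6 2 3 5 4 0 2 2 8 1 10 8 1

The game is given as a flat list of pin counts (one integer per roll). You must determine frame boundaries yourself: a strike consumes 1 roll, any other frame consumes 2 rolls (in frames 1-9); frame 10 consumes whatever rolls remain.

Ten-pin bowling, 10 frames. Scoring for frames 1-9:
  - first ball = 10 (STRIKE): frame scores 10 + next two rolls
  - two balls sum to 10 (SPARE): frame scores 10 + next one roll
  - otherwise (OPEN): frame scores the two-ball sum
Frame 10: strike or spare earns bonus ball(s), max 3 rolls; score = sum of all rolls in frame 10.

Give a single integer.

Answer: 6

Derivation:
Frame 1: OPEN (4+4=8). Cumulative: 8
Frame 2: SPARE (0+10=10). 10 + next roll (0) = 10. Cumulative: 18
Frame 3: OPEN (0+6=6). Cumulative: 24
Frame 4: OPEN (6+2=8). Cumulative: 32
Frame 5: OPEN (3+5=8). Cumulative: 40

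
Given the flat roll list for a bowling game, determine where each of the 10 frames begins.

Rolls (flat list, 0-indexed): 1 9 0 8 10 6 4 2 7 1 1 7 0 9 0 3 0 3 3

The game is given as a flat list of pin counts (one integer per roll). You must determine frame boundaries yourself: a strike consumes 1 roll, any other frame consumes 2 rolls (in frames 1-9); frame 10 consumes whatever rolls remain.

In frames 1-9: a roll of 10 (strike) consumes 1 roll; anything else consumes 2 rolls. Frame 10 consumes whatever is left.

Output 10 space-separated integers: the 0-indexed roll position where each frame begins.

Frame 1 starts at roll index 0: rolls=1,9 (sum=10), consumes 2 rolls
Frame 2 starts at roll index 2: rolls=0,8 (sum=8), consumes 2 rolls
Frame 3 starts at roll index 4: roll=10 (strike), consumes 1 roll
Frame 4 starts at roll index 5: rolls=6,4 (sum=10), consumes 2 rolls
Frame 5 starts at roll index 7: rolls=2,7 (sum=9), consumes 2 rolls
Frame 6 starts at roll index 9: rolls=1,1 (sum=2), consumes 2 rolls
Frame 7 starts at roll index 11: rolls=7,0 (sum=7), consumes 2 rolls
Frame 8 starts at roll index 13: rolls=9,0 (sum=9), consumes 2 rolls
Frame 9 starts at roll index 15: rolls=3,0 (sum=3), consumes 2 rolls
Frame 10 starts at roll index 17: 2 remaining rolls

Answer: 0 2 4 5 7 9 11 13 15 17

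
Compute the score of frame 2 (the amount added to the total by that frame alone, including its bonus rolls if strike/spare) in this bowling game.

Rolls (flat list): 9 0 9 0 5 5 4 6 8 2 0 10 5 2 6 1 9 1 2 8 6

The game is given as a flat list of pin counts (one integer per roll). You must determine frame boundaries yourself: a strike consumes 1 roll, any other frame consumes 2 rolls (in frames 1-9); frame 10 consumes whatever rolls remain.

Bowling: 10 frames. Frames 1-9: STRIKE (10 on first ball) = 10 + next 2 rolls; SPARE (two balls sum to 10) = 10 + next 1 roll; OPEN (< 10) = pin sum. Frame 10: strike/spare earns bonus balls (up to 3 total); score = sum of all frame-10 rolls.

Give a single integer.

Answer: 9

Derivation:
Frame 1: OPEN (9+0=9). Cumulative: 9
Frame 2: OPEN (9+0=9). Cumulative: 18
Frame 3: SPARE (5+5=10). 10 + next roll (4) = 14. Cumulative: 32
Frame 4: SPARE (4+6=10). 10 + next roll (8) = 18. Cumulative: 50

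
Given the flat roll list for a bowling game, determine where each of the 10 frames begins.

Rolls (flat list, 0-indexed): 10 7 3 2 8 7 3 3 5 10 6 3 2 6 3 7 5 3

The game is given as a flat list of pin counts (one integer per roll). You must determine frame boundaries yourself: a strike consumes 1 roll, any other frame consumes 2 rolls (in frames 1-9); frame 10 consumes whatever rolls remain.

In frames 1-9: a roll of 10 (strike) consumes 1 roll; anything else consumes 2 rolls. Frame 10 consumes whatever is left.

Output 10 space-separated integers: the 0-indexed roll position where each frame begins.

Frame 1 starts at roll index 0: roll=10 (strike), consumes 1 roll
Frame 2 starts at roll index 1: rolls=7,3 (sum=10), consumes 2 rolls
Frame 3 starts at roll index 3: rolls=2,8 (sum=10), consumes 2 rolls
Frame 4 starts at roll index 5: rolls=7,3 (sum=10), consumes 2 rolls
Frame 5 starts at roll index 7: rolls=3,5 (sum=8), consumes 2 rolls
Frame 6 starts at roll index 9: roll=10 (strike), consumes 1 roll
Frame 7 starts at roll index 10: rolls=6,3 (sum=9), consumes 2 rolls
Frame 8 starts at roll index 12: rolls=2,6 (sum=8), consumes 2 rolls
Frame 9 starts at roll index 14: rolls=3,7 (sum=10), consumes 2 rolls
Frame 10 starts at roll index 16: 2 remaining rolls

Answer: 0 1 3 5 7 9 10 12 14 16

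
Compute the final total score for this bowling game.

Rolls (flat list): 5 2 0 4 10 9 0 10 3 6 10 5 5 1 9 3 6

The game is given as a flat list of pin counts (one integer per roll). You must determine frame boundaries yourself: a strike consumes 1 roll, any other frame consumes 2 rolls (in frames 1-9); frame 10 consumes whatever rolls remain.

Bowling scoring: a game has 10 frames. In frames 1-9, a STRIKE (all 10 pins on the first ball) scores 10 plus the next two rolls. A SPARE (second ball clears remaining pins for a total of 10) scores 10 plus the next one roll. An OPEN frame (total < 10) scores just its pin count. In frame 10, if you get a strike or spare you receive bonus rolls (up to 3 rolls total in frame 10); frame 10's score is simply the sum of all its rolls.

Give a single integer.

Frame 1: OPEN (5+2=7). Cumulative: 7
Frame 2: OPEN (0+4=4). Cumulative: 11
Frame 3: STRIKE. 10 + next two rolls (9+0) = 19. Cumulative: 30
Frame 4: OPEN (9+0=9). Cumulative: 39
Frame 5: STRIKE. 10 + next two rolls (3+6) = 19. Cumulative: 58
Frame 6: OPEN (3+6=9). Cumulative: 67
Frame 7: STRIKE. 10 + next two rolls (5+5) = 20. Cumulative: 87
Frame 8: SPARE (5+5=10). 10 + next roll (1) = 11. Cumulative: 98
Frame 9: SPARE (1+9=10). 10 + next roll (3) = 13. Cumulative: 111
Frame 10: OPEN. Sum of all frame-10 rolls (3+6) = 9. Cumulative: 120

Answer: 120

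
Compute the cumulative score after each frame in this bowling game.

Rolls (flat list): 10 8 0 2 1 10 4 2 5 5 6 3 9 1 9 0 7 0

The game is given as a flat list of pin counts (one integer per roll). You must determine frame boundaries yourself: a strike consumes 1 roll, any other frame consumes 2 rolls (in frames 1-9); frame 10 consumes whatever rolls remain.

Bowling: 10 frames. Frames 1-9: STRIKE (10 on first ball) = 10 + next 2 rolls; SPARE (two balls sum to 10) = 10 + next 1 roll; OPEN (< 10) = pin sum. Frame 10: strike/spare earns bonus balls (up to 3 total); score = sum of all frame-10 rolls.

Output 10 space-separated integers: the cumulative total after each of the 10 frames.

Answer: 18 26 29 45 51 67 76 95 104 111

Derivation:
Frame 1: STRIKE. 10 + next two rolls (8+0) = 18. Cumulative: 18
Frame 2: OPEN (8+0=8). Cumulative: 26
Frame 3: OPEN (2+1=3). Cumulative: 29
Frame 4: STRIKE. 10 + next two rolls (4+2) = 16. Cumulative: 45
Frame 5: OPEN (4+2=6). Cumulative: 51
Frame 6: SPARE (5+5=10). 10 + next roll (6) = 16. Cumulative: 67
Frame 7: OPEN (6+3=9). Cumulative: 76
Frame 8: SPARE (9+1=10). 10 + next roll (9) = 19. Cumulative: 95
Frame 9: OPEN (9+0=9). Cumulative: 104
Frame 10: OPEN. Sum of all frame-10 rolls (7+0) = 7. Cumulative: 111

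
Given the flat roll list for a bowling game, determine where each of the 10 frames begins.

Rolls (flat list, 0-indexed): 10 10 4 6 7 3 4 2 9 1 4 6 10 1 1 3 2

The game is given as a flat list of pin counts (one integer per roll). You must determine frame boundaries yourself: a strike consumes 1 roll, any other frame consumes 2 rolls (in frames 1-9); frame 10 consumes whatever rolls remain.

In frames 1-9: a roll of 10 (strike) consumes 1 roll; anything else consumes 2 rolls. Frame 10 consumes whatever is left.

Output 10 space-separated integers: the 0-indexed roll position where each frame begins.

Answer: 0 1 2 4 6 8 10 12 13 15

Derivation:
Frame 1 starts at roll index 0: roll=10 (strike), consumes 1 roll
Frame 2 starts at roll index 1: roll=10 (strike), consumes 1 roll
Frame 3 starts at roll index 2: rolls=4,6 (sum=10), consumes 2 rolls
Frame 4 starts at roll index 4: rolls=7,3 (sum=10), consumes 2 rolls
Frame 5 starts at roll index 6: rolls=4,2 (sum=6), consumes 2 rolls
Frame 6 starts at roll index 8: rolls=9,1 (sum=10), consumes 2 rolls
Frame 7 starts at roll index 10: rolls=4,6 (sum=10), consumes 2 rolls
Frame 8 starts at roll index 12: roll=10 (strike), consumes 1 roll
Frame 9 starts at roll index 13: rolls=1,1 (sum=2), consumes 2 rolls
Frame 10 starts at roll index 15: 2 remaining rolls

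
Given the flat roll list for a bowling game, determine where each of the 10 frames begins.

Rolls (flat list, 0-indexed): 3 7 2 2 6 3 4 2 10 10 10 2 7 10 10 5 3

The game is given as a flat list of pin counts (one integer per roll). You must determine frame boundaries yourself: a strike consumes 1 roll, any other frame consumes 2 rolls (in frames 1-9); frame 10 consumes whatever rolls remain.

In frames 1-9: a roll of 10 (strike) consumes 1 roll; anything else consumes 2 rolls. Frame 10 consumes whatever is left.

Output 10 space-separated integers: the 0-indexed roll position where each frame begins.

Answer: 0 2 4 6 8 9 10 11 13 14

Derivation:
Frame 1 starts at roll index 0: rolls=3,7 (sum=10), consumes 2 rolls
Frame 2 starts at roll index 2: rolls=2,2 (sum=4), consumes 2 rolls
Frame 3 starts at roll index 4: rolls=6,3 (sum=9), consumes 2 rolls
Frame 4 starts at roll index 6: rolls=4,2 (sum=6), consumes 2 rolls
Frame 5 starts at roll index 8: roll=10 (strike), consumes 1 roll
Frame 6 starts at roll index 9: roll=10 (strike), consumes 1 roll
Frame 7 starts at roll index 10: roll=10 (strike), consumes 1 roll
Frame 8 starts at roll index 11: rolls=2,7 (sum=9), consumes 2 rolls
Frame 9 starts at roll index 13: roll=10 (strike), consumes 1 roll
Frame 10 starts at roll index 14: 3 remaining rolls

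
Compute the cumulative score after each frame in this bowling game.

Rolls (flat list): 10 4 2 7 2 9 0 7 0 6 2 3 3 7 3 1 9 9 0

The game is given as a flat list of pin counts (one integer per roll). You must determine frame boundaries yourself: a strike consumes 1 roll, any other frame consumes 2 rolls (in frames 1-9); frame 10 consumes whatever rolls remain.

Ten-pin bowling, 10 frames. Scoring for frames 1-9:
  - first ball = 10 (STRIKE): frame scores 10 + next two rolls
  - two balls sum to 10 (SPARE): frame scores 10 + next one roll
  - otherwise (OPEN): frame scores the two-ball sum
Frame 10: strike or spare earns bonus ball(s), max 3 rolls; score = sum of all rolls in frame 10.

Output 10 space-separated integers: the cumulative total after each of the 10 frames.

Frame 1: STRIKE. 10 + next two rolls (4+2) = 16. Cumulative: 16
Frame 2: OPEN (4+2=6). Cumulative: 22
Frame 3: OPEN (7+2=9). Cumulative: 31
Frame 4: OPEN (9+0=9). Cumulative: 40
Frame 5: OPEN (7+0=7). Cumulative: 47
Frame 6: OPEN (6+2=8). Cumulative: 55
Frame 7: OPEN (3+3=6). Cumulative: 61
Frame 8: SPARE (7+3=10). 10 + next roll (1) = 11. Cumulative: 72
Frame 9: SPARE (1+9=10). 10 + next roll (9) = 19. Cumulative: 91
Frame 10: OPEN. Sum of all frame-10 rolls (9+0) = 9. Cumulative: 100

Answer: 16 22 31 40 47 55 61 72 91 100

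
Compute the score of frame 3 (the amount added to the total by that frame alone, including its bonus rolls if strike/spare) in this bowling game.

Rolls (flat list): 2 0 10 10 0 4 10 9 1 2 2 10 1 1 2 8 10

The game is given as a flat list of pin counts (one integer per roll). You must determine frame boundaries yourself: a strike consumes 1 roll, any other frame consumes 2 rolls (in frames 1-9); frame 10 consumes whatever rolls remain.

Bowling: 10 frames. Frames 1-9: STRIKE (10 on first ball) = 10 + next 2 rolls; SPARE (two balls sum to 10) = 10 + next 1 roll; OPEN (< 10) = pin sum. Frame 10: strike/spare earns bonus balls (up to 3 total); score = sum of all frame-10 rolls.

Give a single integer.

Frame 1: OPEN (2+0=2). Cumulative: 2
Frame 2: STRIKE. 10 + next two rolls (10+0) = 20. Cumulative: 22
Frame 3: STRIKE. 10 + next two rolls (0+4) = 14. Cumulative: 36
Frame 4: OPEN (0+4=4). Cumulative: 40
Frame 5: STRIKE. 10 + next two rolls (9+1) = 20. Cumulative: 60

Answer: 14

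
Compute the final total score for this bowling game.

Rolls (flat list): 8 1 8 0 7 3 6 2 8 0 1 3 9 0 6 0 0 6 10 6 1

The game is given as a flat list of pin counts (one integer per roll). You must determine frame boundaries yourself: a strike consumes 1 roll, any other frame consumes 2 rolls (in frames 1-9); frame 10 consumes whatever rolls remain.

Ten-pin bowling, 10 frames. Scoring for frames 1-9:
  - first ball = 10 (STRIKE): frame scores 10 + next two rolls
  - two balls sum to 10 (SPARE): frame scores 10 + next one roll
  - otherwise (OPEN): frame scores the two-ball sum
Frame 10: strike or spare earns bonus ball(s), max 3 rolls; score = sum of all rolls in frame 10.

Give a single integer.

Answer: 91

Derivation:
Frame 1: OPEN (8+1=9). Cumulative: 9
Frame 2: OPEN (8+0=8). Cumulative: 17
Frame 3: SPARE (7+3=10). 10 + next roll (6) = 16. Cumulative: 33
Frame 4: OPEN (6+2=8). Cumulative: 41
Frame 5: OPEN (8+0=8). Cumulative: 49
Frame 6: OPEN (1+3=4). Cumulative: 53
Frame 7: OPEN (9+0=9). Cumulative: 62
Frame 8: OPEN (6+0=6). Cumulative: 68
Frame 9: OPEN (0+6=6). Cumulative: 74
Frame 10: STRIKE. Sum of all frame-10 rolls (10+6+1) = 17. Cumulative: 91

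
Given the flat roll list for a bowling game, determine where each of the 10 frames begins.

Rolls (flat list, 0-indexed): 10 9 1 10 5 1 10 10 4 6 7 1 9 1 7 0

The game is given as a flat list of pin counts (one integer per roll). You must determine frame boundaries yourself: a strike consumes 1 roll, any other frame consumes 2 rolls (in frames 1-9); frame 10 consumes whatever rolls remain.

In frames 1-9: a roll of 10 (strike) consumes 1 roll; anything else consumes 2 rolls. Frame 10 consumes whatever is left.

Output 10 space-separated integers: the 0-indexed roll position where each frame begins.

Frame 1 starts at roll index 0: roll=10 (strike), consumes 1 roll
Frame 2 starts at roll index 1: rolls=9,1 (sum=10), consumes 2 rolls
Frame 3 starts at roll index 3: roll=10 (strike), consumes 1 roll
Frame 4 starts at roll index 4: rolls=5,1 (sum=6), consumes 2 rolls
Frame 5 starts at roll index 6: roll=10 (strike), consumes 1 roll
Frame 6 starts at roll index 7: roll=10 (strike), consumes 1 roll
Frame 7 starts at roll index 8: rolls=4,6 (sum=10), consumes 2 rolls
Frame 8 starts at roll index 10: rolls=7,1 (sum=8), consumes 2 rolls
Frame 9 starts at roll index 12: rolls=9,1 (sum=10), consumes 2 rolls
Frame 10 starts at roll index 14: 2 remaining rolls

Answer: 0 1 3 4 6 7 8 10 12 14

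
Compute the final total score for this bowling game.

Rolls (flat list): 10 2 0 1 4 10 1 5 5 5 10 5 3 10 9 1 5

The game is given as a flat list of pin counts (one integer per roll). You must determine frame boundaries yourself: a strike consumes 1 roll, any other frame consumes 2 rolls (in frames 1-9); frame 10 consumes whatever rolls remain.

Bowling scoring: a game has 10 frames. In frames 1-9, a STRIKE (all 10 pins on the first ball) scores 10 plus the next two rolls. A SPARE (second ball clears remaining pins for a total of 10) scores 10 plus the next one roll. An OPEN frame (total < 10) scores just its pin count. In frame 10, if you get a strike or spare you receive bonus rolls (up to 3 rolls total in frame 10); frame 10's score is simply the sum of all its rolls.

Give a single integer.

Answer: 122

Derivation:
Frame 1: STRIKE. 10 + next two rolls (2+0) = 12. Cumulative: 12
Frame 2: OPEN (2+0=2). Cumulative: 14
Frame 3: OPEN (1+4=5). Cumulative: 19
Frame 4: STRIKE. 10 + next two rolls (1+5) = 16. Cumulative: 35
Frame 5: OPEN (1+5=6). Cumulative: 41
Frame 6: SPARE (5+5=10). 10 + next roll (10) = 20. Cumulative: 61
Frame 7: STRIKE. 10 + next two rolls (5+3) = 18. Cumulative: 79
Frame 8: OPEN (5+3=8). Cumulative: 87
Frame 9: STRIKE. 10 + next two rolls (9+1) = 20. Cumulative: 107
Frame 10: SPARE. Sum of all frame-10 rolls (9+1+5) = 15. Cumulative: 122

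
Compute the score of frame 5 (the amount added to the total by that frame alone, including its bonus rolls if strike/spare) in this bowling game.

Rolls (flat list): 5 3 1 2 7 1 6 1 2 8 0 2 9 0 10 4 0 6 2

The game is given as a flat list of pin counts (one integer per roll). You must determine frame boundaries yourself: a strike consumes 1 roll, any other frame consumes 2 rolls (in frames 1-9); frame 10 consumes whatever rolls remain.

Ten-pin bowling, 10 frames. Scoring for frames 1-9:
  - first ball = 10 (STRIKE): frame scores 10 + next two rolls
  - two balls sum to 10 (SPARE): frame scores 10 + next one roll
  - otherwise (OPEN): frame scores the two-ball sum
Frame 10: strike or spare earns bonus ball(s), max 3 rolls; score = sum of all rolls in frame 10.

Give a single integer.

Frame 1: OPEN (5+3=8). Cumulative: 8
Frame 2: OPEN (1+2=3). Cumulative: 11
Frame 3: OPEN (7+1=8). Cumulative: 19
Frame 4: OPEN (6+1=7). Cumulative: 26
Frame 5: SPARE (2+8=10). 10 + next roll (0) = 10. Cumulative: 36
Frame 6: OPEN (0+2=2). Cumulative: 38
Frame 7: OPEN (9+0=9). Cumulative: 47

Answer: 10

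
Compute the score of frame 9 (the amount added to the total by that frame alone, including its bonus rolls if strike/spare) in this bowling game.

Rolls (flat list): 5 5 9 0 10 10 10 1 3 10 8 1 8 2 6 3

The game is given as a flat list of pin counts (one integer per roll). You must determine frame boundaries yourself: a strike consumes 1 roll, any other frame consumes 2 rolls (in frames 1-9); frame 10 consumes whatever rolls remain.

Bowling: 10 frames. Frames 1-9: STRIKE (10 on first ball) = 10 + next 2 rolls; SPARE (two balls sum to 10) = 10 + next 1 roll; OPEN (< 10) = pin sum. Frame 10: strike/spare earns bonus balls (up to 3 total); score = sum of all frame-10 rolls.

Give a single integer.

Frame 1: SPARE (5+5=10). 10 + next roll (9) = 19. Cumulative: 19
Frame 2: OPEN (9+0=9). Cumulative: 28
Frame 3: STRIKE. 10 + next two rolls (10+10) = 30. Cumulative: 58
Frame 4: STRIKE. 10 + next two rolls (10+1) = 21. Cumulative: 79
Frame 5: STRIKE. 10 + next two rolls (1+3) = 14. Cumulative: 93
Frame 6: OPEN (1+3=4). Cumulative: 97
Frame 7: STRIKE. 10 + next two rolls (8+1) = 19. Cumulative: 116
Frame 8: OPEN (8+1=9). Cumulative: 125
Frame 9: SPARE (8+2=10). 10 + next roll (6) = 16. Cumulative: 141
Frame 10: OPEN. Sum of all frame-10 rolls (6+3) = 9. Cumulative: 150

Answer: 16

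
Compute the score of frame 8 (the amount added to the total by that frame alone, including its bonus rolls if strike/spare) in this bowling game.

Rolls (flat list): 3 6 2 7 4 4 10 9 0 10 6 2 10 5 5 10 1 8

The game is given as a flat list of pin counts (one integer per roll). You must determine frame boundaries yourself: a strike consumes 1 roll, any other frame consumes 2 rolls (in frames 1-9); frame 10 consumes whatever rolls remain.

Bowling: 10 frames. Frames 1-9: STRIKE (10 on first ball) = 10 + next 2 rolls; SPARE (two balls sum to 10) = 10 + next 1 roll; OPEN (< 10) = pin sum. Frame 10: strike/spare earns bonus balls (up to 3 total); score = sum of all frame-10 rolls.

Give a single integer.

Answer: 20

Derivation:
Frame 1: OPEN (3+6=9). Cumulative: 9
Frame 2: OPEN (2+7=9). Cumulative: 18
Frame 3: OPEN (4+4=8). Cumulative: 26
Frame 4: STRIKE. 10 + next two rolls (9+0) = 19. Cumulative: 45
Frame 5: OPEN (9+0=9). Cumulative: 54
Frame 6: STRIKE. 10 + next two rolls (6+2) = 18. Cumulative: 72
Frame 7: OPEN (6+2=8). Cumulative: 80
Frame 8: STRIKE. 10 + next two rolls (5+5) = 20. Cumulative: 100
Frame 9: SPARE (5+5=10). 10 + next roll (10) = 20. Cumulative: 120
Frame 10: STRIKE. Sum of all frame-10 rolls (10+1+8) = 19. Cumulative: 139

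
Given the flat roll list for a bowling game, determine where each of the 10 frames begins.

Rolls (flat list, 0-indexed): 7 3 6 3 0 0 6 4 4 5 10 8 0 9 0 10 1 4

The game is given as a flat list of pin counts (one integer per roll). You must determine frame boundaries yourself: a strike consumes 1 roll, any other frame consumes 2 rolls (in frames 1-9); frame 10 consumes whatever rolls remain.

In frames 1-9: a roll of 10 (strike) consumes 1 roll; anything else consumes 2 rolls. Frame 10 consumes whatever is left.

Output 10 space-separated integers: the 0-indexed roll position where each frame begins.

Answer: 0 2 4 6 8 10 11 13 15 16

Derivation:
Frame 1 starts at roll index 0: rolls=7,3 (sum=10), consumes 2 rolls
Frame 2 starts at roll index 2: rolls=6,3 (sum=9), consumes 2 rolls
Frame 3 starts at roll index 4: rolls=0,0 (sum=0), consumes 2 rolls
Frame 4 starts at roll index 6: rolls=6,4 (sum=10), consumes 2 rolls
Frame 5 starts at roll index 8: rolls=4,5 (sum=9), consumes 2 rolls
Frame 6 starts at roll index 10: roll=10 (strike), consumes 1 roll
Frame 7 starts at roll index 11: rolls=8,0 (sum=8), consumes 2 rolls
Frame 8 starts at roll index 13: rolls=9,0 (sum=9), consumes 2 rolls
Frame 9 starts at roll index 15: roll=10 (strike), consumes 1 roll
Frame 10 starts at roll index 16: 2 remaining rolls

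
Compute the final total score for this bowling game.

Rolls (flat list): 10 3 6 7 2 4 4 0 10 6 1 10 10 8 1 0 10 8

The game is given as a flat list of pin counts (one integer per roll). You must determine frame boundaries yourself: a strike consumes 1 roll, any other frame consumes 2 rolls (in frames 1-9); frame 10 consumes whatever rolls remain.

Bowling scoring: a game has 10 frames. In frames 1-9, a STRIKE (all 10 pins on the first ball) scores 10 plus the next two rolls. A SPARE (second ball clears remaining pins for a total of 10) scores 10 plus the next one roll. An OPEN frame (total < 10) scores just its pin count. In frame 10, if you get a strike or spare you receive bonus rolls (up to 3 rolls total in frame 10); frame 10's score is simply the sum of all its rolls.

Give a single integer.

Frame 1: STRIKE. 10 + next two rolls (3+6) = 19. Cumulative: 19
Frame 2: OPEN (3+6=9). Cumulative: 28
Frame 3: OPEN (7+2=9). Cumulative: 37
Frame 4: OPEN (4+4=8). Cumulative: 45
Frame 5: SPARE (0+10=10). 10 + next roll (6) = 16. Cumulative: 61
Frame 6: OPEN (6+1=7). Cumulative: 68
Frame 7: STRIKE. 10 + next two rolls (10+8) = 28. Cumulative: 96
Frame 8: STRIKE. 10 + next two rolls (8+1) = 19. Cumulative: 115
Frame 9: OPEN (8+1=9). Cumulative: 124
Frame 10: SPARE. Sum of all frame-10 rolls (0+10+8) = 18. Cumulative: 142

Answer: 142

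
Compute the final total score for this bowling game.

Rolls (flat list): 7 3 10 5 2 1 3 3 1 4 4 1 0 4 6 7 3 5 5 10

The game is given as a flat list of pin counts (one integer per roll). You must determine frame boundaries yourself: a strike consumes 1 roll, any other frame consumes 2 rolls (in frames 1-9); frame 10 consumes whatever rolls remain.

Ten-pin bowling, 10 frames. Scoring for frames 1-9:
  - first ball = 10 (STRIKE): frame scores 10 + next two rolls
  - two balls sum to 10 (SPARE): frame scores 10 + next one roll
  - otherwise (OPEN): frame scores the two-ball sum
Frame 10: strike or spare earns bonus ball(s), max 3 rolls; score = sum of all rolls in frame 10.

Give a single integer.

Answer: 113

Derivation:
Frame 1: SPARE (7+3=10). 10 + next roll (10) = 20. Cumulative: 20
Frame 2: STRIKE. 10 + next two rolls (5+2) = 17. Cumulative: 37
Frame 3: OPEN (5+2=7). Cumulative: 44
Frame 4: OPEN (1+3=4). Cumulative: 48
Frame 5: OPEN (3+1=4). Cumulative: 52
Frame 6: OPEN (4+4=8). Cumulative: 60
Frame 7: OPEN (1+0=1). Cumulative: 61
Frame 8: SPARE (4+6=10). 10 + next roll (7) = 17. Cumulative: 78
Frame 9: SPARE (7+3=10). 10 + next roll (5) = 15. Cumulative: 93
Frame 10: SPARE. Sum of all frame-10 rolls (5+5+10) = 20. Cumulative: 113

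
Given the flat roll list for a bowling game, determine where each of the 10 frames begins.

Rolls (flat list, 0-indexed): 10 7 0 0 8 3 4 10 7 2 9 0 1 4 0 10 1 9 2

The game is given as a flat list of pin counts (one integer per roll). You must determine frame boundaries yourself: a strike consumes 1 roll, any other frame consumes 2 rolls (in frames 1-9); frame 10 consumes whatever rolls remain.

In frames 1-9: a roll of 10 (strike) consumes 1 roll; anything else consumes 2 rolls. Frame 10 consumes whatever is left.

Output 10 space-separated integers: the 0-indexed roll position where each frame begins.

Answer: 0 1 3 5 7 8 10 12 14 16

Derivation:
Frame 1 starts at roll index 0: roll=10 (strike), consumes 1 roll
Frame 2 starts at roll index 1: rolls=7,0 (sum=7), consumes 2 rolls
Frame 3 starts at roll index 3: rolls=0,8 (sum=8), consumes 2 rolls
Frame 4 starts at roll index 5: rolls=3,4 (sum=7), consumes 2 rolls
Frame 5 starts at roll index 7: roll=10 (strike), consumes 1 roll
Frame 6 starts at roll index 8: rolls=7,2 (sum=9), consumes 2 rolls
Frame 7 starts at roll index 10: rolls=9,0 (sum=9), consumes 2 rolls
Frame 8 starts at roll index 12: rolls=1,4 (sum=5), consumes 2 rolls
Frame 9 starts at roll index 14: rolls=0,10 (sum=10), consumes 2 rolls
Frame 10 starts at roll index 16: 3 remaining rolls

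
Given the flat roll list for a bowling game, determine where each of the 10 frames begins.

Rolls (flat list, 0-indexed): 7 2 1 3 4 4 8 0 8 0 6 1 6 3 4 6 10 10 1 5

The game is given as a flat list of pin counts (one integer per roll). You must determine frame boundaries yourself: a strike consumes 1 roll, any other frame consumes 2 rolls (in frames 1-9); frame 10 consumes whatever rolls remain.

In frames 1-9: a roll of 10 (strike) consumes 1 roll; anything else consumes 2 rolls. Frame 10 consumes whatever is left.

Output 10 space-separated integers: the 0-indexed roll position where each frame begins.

Frame 1 starts at roll index 0: rolls=7,2 (sum=9), consumes 2 rolls
Frame 2 starts at roll index 2: rolls=1,3 (sum=4), consumes 2 rolls
Frame 3 starts at roll index 4: rolls=4,4 (sum=8), consumes 2 rolls
Frame 4 starts at roll index 6: rolls=8,0 (sum=8), consumes 2 rolls
Frame 5 starts at roll index 8: rolls=8,0 (sum=8), consumes 2 rolls
Frame 6 starts at roll index 10: rolls=6,1 (sum=7), consumes 2 rolls
Frame 7 starts at roll index 12: rolls=6,3 (sum=9), consumes 2 rolls
Frame 8 starts at roll index 14: rolls=4,6 (sum=10), consumes 2 rolls
Frame 9 starts at roll index 16: roll=10 (strike), consumes 1 roll
Frame 10 starts at roll index 17: 3 remaining rolls

Answer: 0 2 4 6 8 10 12 14 16 17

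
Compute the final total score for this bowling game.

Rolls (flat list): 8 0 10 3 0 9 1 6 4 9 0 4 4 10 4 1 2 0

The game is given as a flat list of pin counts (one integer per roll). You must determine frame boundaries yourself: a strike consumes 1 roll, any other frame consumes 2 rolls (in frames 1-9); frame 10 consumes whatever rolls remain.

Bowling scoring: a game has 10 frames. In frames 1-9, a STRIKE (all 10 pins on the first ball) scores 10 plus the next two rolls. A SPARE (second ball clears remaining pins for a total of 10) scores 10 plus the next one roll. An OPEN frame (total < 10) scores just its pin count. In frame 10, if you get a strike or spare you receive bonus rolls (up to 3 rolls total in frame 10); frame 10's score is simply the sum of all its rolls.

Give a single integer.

Frame 1: OPEN (8+0=8). Cumulative: 8
Frame 2: STRIKE. 10 + next two rolls (3+0) = 13. Cumulative: 21
Frame 3: OPEN (3+0=3). Cumulative: 24
Frame 4: SPARE (9+1=10). 10 + next roll (6) = 16. Cumulative: 40
Frame 5: SPARE (6+4=10). 10 + next roll (9) = 19. Cumulative: 59
Frame 6: OPEN (9+0=9). Cumulative: 68
Frame 7: OPEN (4+4=8). Cumulative: 76
Frame 8: STRIKE. 10 + next two rolls (4+1) = 15. Cumulative: 91
Frame 9: OPEN (4+1=5). Cumulative: 96
Frame 10: OPEN. Sum of all frame-10 rolls (2+0) = 2. Cumulative: 98

Answer: 98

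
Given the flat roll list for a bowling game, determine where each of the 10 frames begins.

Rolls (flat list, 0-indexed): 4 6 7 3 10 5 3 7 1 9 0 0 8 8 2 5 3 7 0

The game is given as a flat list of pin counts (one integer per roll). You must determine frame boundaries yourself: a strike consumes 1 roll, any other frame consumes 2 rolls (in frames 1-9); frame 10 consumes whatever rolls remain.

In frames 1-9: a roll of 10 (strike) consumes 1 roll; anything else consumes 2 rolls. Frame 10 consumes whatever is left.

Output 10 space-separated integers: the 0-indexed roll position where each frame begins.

Frame 1 starts at roll index 0: rolls=4,6 (sum=10), consumes 2 rolls
Frame 2 starts at roll index 2: rolls=7,3 (sum=10), consumes 2 rolls
Frame 3 starts at roll index 4: roll=10 (strike), consumes 1 roll
Frame 4 starts at roll index 5: rolls=5,3 (sum=8), consumes 2 rolls
Frame 5 starts at roll index 7: rolls=7,1 (sum=8), consumes 2 rolls
Frame 6 starts at roll index 9: rolls=9,0 (sum=9), consumes 2 rolls
Frame 7 starts at roll index 11: rolls=0,8 (sum=8), consumes 2 rolls
Frame 8 starts at roll index 13: rolls=8,2 (sum=10), consumes 2 rolls
Frame 9 starts at roll index 15: rolls=5,3 (sum=8), consumes 2 rolls
Frame 10 starts at roll index 17: 2 remaining rolls

Answer: 0 2 4 5 7 9 11 13 15 17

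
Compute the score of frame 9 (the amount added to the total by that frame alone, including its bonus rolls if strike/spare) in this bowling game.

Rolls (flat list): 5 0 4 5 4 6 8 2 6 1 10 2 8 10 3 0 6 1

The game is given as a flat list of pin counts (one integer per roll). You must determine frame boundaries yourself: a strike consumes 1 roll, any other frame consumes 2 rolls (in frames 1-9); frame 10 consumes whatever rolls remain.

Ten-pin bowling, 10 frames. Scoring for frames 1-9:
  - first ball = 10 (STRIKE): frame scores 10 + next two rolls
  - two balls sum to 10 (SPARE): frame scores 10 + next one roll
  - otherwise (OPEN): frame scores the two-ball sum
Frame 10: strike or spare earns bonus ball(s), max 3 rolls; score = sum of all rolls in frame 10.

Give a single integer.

Frame 1: OPEN (5+0=5). Cumulative: 5
Frame 2: OPEN (4+5=9). Cumulative: 14
Frame 3: SPARE (4+6=10). 10 + next roll (8) = 18. Cumulative: 32
Frame 4: SPARE (8+2=10). 10 + next roll (6) = 16. Cumulative: 48
Frame 5: OPEN (6+1=7). Cumulative: 55
Frame 6: STRIKE. 10 + next two rolls (2+8) = 20. Cumulative: 75
Frame 7: SPARE (2+8=10). 10 + next roll (10) = 20. Cumulative: 95
Frame 8: STRIKE. 10 + next two rolls (3+0) = 13. Cumulative: 108
Frame 9: OPEN (3+0=3). Cumulative: 111
Frame 10: OPEN. Sum of all frame-10 rolls (6+1) = 7. Cumulative: 118

Answer: 3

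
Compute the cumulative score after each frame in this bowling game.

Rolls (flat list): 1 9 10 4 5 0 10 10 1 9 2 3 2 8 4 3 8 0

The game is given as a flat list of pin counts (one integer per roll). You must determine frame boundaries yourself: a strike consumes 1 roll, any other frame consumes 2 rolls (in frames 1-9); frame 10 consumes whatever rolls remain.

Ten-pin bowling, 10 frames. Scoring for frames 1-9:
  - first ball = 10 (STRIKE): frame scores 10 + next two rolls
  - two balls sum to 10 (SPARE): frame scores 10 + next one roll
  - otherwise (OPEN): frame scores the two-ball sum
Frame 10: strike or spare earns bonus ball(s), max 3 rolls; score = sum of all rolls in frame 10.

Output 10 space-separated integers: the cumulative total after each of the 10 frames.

Frame 1: SPARE (1+9=10). 10 + next roll (10) = 20. Cumulative: 20
Frame 2: STRIKE. 10 + next two rolls (4+5) = 19. Cumulative: 39
Frame 3: OPEN (4+5=9). Cumulative: 48
Frame 4: SPARE (0+10=10). 10 + next roll (10) = 20. Cumulative: 68
Frame 5: STRIKE. 10 + next two rolls (1+9) = 20. Cumulative: 88
Frame 6: SPARE (1+9=10). 10 + next roll (2) = 12. Cumulative: 100
Frame 7: OPEN (2+3=5). Cumulative: 105
Frame 8: SPARE (2+8=10). 10 + next roll (4) = 14. Cumulative: 119
Frame 9: OPEN (4+3=7). Cumulative: 126
Frame 10: OPEN. Sum of all frame-10 rolls (8+0) = 8. Cumulative: 134

Answer: 20 39 48 68 88 100 105 119 126 134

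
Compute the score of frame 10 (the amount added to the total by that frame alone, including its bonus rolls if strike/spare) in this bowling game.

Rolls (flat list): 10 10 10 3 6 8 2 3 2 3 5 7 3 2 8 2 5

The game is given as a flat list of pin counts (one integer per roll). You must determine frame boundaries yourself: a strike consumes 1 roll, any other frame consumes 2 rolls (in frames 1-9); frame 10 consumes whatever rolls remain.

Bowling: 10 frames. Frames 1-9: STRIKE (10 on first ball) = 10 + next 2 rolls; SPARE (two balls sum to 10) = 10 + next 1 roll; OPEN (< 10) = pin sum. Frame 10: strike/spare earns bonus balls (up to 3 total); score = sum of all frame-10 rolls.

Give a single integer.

Frame 1: STRIKE. 10 + next two rolls (10+10) = 30. Cumulative: 30
Frame 2: STRIKE. 10 + next two rolls (10+3) = 23. Cumulative: 53
Frame 3: STRIKE. 10 + next two rolls (3+6) = 19. Cumulative: 72
Frame 4: OPEN (3+6=9). Cumulative: 81
Frame 5: SPARE (8+2=10). 10 + next roll (3) = 13. Cumulative: 94
Frame 6: OPEN (3+2=5). Cumulative: 99
Frame 7: OPEN (3+5=8). Cumulative: 107
Frame 8: SPARE (7+3=10). 10 + next roll (2) = 12. Cumulative: 119
Frame 9: SPARE (2+8=10). 10 + next roll (2) = 12. Cumulative: 131
Frame 10: OPEN. Sum of all frame-10 rolls (2+5) = 7. Cumulative: 138

Answer: 7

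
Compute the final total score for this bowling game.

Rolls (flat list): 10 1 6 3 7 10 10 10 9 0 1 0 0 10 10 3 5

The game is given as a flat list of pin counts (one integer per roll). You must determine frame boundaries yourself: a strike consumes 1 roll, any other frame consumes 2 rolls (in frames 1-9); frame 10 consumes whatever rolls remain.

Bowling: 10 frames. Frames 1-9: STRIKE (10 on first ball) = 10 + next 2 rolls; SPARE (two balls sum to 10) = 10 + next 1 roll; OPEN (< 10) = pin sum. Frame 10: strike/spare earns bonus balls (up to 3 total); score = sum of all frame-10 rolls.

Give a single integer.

Frame 1: STRIKE. 10 + next two rolls (1+6) = 17. Cumulative: 17
Frame 2: OPEN (1+6=7). Cumulative: 24
Frame 3: SPARE (3+7=10). 10 + next roll (10) = 20. Cumulative: 44
Frame 4: STRIKE. 10 + next two rolls (10+10) = 30. Cumulative: 74
Frame 5: STRIKE. 10 + next two rolls (10+9) = 29. Cumulative: 103
Frame 6: STRIKE. 10 + next two rolls (9+0) = 19. Cumulative: 122
Frame 7: OPEN (9+0=9). Cumulative: 131
Frame 8: OPEN (1+0=1). Cumulative: 132
Frame 9: SPARE (0+10=10). 10 + next roll (10) = 20. Cumulative: 152
Frame 10: STRIKE. Sum of all frame-10 rolls (10+3+5) = 18. Cumulative: 170

Answer: 170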